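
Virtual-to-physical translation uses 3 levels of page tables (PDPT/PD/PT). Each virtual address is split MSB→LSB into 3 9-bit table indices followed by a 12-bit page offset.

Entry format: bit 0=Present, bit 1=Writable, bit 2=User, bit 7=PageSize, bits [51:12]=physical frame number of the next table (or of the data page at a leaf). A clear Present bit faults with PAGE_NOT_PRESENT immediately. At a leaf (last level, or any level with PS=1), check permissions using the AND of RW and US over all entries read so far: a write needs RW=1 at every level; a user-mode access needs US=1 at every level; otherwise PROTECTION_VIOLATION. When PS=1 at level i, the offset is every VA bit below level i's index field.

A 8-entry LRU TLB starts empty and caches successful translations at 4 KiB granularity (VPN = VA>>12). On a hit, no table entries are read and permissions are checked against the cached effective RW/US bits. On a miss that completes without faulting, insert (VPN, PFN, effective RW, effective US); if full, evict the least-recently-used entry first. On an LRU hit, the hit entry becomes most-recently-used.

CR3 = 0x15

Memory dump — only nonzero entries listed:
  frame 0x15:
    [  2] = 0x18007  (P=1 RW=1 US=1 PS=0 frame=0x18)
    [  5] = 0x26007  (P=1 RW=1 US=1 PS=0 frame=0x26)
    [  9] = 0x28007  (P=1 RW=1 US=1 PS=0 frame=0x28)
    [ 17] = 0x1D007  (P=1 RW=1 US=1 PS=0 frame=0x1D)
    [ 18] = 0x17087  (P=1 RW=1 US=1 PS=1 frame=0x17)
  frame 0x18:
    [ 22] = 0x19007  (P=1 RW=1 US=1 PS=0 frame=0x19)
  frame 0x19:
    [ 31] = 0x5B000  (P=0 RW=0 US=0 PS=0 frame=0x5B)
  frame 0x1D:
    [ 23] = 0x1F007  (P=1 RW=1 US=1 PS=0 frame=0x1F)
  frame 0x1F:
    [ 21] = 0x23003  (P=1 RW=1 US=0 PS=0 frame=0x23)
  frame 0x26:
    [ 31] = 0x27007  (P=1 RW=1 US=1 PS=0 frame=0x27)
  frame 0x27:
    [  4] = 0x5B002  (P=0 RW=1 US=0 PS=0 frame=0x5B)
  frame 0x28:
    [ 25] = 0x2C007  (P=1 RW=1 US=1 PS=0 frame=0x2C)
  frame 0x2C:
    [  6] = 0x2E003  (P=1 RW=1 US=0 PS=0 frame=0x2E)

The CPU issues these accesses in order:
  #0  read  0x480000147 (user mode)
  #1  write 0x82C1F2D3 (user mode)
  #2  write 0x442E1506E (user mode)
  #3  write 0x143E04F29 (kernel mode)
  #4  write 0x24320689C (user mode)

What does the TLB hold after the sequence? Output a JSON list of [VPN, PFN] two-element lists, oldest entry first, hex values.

Per-access translation:
#0 VA=0x480000147 (r,user):
  L0: frame=0x15 idx=18 entry=0x17087 [P=1 RW=1 US=1 PS=1]
  ⇒ phys 0x17147 (huge @L0)  [1 reads]
#1 VA=0x82C1F2D3 (w,user):
  L0: frame=0x15 idx=2 entry=0x18007 [P=1 RW=1 US=1 PS=0]
  L1: frame=0x18 idx=22 entry=0x19007 [P=1 RW=1 US=1 PS=0]
  L2: frame=0x19 idx=31 entry=0x5B000 [P=0 RW=0 US=0 PS=0]
  ⇒ fault: PAGE_NOT_PRESENT  — 3 lookups
#2 VA=0x442E1506E (w,user):
  L0: frame=0x15 idx=17 entry=0x1D007 [P=1 RW=1 US=1 PS=0]
  L1: frame=0x1D idx=23 entry=0x1F007 [P=1 RW=1 US=1 PS=0]
  L2: frame=0x1F idx=21 entry=0x23003 [P=1 RW=1 US=0 PS=0]
  ⇒ fault: PROTECTION_VIOLATION  — 3 lookups
#3 VA=0x143E04F29 (w,kernel):
  L0: frame=0x15 idx=5 entry=0x26007 [P=1 RW=1 US=1 PS=0]
  L1: frame=0x26 idx=31 entry=0x27007 [P=1 RW=1 US=1 PS=0]
  L2: frame=0x27 idx=4 entry=0x5B002 [P=0 RW=1 US=0 PS=0]
  ⇒ fault: PAGE_NOT_PRESENT  — 3 lookups
#4 VA=0x24320689C (w,user):
  L0: frame=0x15 idx=9 entry=0x28007 [P=1 RW=1 US=1 PS=0]
  L1: frame=0x28 idx=25 entry=0x2C007 [P=1 RW=1 US=1 PS=0]
  L2: frame=0x2C idx=6 entry=0x2E003 [P=1 RW=1 US=0 PS=0]
  ⇒ fault: PROTECTION_VIOLATION  — 3 lookups

TLB: [["0x480000", "0x17"]]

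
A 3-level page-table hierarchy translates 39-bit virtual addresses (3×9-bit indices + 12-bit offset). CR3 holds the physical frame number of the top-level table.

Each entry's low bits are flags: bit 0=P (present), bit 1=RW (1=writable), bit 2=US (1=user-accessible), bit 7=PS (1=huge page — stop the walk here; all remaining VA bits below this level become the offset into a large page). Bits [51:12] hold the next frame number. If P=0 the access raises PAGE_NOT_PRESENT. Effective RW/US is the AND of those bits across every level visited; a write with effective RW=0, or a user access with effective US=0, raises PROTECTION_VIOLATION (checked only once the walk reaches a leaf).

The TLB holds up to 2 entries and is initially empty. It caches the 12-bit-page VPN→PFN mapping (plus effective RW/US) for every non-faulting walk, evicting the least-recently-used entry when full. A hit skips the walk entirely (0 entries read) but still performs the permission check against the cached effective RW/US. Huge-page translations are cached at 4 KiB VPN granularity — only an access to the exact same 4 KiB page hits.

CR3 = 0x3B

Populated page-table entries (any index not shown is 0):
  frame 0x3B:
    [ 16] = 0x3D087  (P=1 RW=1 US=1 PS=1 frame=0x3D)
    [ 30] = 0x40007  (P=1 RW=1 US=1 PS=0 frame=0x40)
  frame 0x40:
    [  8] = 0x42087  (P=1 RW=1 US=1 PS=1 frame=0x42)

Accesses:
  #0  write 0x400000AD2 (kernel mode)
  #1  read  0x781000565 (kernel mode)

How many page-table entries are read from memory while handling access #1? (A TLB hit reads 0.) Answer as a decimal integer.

Trace:
#0 VA=0x400000AD2 (w,kernel):
  [0] read 0x3B idx=16: raw=0x3D087 flags P=1 W=1 U=1 S=1
  ⇒ phys 0x3DAD2 (huge @L0)  [1 reads]
#1 VA=0x781000565 (r,kernel):
  [0] read 0x3B idx=30: raw=0x40007 flags P=1 W=1 U=1 S=0
  [1] read 0x40 idx=8: raw=0x42087 flags P=1 W=1 U=1 S=1
  ⇒ phys 0x42565 (huge @L1)  [2 reads]

Entries read for #1: 2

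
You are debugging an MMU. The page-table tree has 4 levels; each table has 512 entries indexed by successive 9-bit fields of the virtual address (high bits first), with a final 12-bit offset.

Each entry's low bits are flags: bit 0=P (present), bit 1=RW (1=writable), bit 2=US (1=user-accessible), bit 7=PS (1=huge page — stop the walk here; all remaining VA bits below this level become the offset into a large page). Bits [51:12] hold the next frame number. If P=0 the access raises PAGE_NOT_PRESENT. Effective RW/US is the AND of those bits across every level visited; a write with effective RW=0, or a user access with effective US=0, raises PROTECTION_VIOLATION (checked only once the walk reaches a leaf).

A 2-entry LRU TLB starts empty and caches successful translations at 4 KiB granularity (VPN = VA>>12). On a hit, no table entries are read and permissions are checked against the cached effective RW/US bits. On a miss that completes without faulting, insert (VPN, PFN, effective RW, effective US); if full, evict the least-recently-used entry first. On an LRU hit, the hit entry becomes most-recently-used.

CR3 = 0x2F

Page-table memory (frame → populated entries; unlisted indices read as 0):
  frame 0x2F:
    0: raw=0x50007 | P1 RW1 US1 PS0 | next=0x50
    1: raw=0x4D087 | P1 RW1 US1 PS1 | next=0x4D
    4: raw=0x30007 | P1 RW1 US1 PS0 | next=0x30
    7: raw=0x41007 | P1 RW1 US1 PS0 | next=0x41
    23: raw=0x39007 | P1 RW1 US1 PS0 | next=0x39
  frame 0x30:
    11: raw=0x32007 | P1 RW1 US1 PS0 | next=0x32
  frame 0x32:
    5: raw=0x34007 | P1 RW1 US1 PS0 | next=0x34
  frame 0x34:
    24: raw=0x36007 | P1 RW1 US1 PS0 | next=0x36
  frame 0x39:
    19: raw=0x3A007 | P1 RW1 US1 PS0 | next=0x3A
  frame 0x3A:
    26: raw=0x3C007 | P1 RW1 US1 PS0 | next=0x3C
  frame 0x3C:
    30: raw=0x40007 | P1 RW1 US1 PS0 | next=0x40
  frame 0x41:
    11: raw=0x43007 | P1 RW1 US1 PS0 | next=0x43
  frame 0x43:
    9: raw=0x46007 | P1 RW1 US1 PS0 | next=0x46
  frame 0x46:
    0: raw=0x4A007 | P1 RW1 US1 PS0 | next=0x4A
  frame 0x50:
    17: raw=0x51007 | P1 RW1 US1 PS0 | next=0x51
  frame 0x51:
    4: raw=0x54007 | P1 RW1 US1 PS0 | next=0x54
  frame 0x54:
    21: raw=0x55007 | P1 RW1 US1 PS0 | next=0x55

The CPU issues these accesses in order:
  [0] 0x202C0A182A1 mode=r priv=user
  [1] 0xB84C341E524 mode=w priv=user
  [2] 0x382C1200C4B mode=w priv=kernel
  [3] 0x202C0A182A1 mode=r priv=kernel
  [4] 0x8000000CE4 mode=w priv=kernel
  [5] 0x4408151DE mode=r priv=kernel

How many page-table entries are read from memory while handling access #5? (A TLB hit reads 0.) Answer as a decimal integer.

Trace:
#0 VA=0x202C0A182A1 (r,user):
  L0: frame=0x2F idx=4 entry=0x30007 [P=1 RW=1 US=1 PS=0]
  L1: frame=0x30 idx=11 entry=0x32007 [P=1 RW=1 US=1 PS=0]
  L2: frame=0x32 idx=5 entry=0x34007 [P=1 RW=1 US=1 PS=0]
  L3: frame=0x34 idx=24 entry=0x36007 [P=1 RW=1 US=1 PS=0]
  → PA=0x362A1  (4 entries read)
#1 VA=0xB84C341E524 (w,user):
  L0: frame=0x2F idx=23 entry=0x39007 [P=1 RW=1 US=1 PS=0]
  L1: frame=0x39 idx=19 entry=0x3A007 [P=1 RW=1 US=1 PS=0]
  L2: frame=0x3A idx=26 entry=0x3C007 [P=1 RW=1 US=1 PS=0]
  L3: frame=0x3C idx=30 entry=0x40007 [P=1 RW=1 US=1 PS=0]
  → PA=0x40524  (4 entries read)
#2 VA=0x382C1200C4B (w,kernel):
  L0: frame=0x2F idx=7 entry=0x41007 [P=1 RW=1 US=1 PS=0]
  L1: frame=0x41 idx=11 entry=0x43007 [P=1 RW=1 US=1 PS=0]
  L2: frame=0x43 idx=9 entry=0x46007 [P=1 RW=1 US=1 PS=0]
  L3: frame=0x46 idx=0 entry=0x4A007 [P=1 RW=1 US=1 PS=0]
  → PA=0x4AC4B  (4 entries read)
#3 VA=0x202C0A182A1 (r,kernel):
  L0: frame=0x2F idx=4 entry=0x30007 [P=1 RW=1 US=1 PS=0]
  L1: frame=0x30 idx=11 entry=0x32007 [P=1 RW=1 US=1 PS=0]
  L2: frame=0x32 idx=5 entry=0x34007 [P=1 RW=1 US=1 PS=0]
  L3: frame=0x34 idx=24 entry=0x36007 [P=1 RW=1 US=1 PS=0]
  → PA=0x362A1  (4 entries read)
#4 VA=0x8000000CE4 (w,kernel):
  L0: frame=0x2F idx=1 entry=0x4D087 [P=1 RW=1 US=1 PS=1]
  → PA=0x4DCE4 (huge @L0)  (1 entries read)
#5 VA=0x4408151DE (r,kernel):
  L0: frame=0x2F idx=0 entry=0x50007 [P=1 RW=1 US=1 PS=0]
  L1: frame=0x50 idx=17 entry=0x51007 [P=1 RW=1 US=1 PS=0]
  L2: frame=0x51 idx=4 entry=0x54007 [P=1 RW=1 US=1 PS=0]
  L3: frame=0x54 idx=21 entry=0x55007 [P=1 RW=1 US=1 PS=0]
  → PA=0x551DE  (4 entries read)

Entries read for #5: 4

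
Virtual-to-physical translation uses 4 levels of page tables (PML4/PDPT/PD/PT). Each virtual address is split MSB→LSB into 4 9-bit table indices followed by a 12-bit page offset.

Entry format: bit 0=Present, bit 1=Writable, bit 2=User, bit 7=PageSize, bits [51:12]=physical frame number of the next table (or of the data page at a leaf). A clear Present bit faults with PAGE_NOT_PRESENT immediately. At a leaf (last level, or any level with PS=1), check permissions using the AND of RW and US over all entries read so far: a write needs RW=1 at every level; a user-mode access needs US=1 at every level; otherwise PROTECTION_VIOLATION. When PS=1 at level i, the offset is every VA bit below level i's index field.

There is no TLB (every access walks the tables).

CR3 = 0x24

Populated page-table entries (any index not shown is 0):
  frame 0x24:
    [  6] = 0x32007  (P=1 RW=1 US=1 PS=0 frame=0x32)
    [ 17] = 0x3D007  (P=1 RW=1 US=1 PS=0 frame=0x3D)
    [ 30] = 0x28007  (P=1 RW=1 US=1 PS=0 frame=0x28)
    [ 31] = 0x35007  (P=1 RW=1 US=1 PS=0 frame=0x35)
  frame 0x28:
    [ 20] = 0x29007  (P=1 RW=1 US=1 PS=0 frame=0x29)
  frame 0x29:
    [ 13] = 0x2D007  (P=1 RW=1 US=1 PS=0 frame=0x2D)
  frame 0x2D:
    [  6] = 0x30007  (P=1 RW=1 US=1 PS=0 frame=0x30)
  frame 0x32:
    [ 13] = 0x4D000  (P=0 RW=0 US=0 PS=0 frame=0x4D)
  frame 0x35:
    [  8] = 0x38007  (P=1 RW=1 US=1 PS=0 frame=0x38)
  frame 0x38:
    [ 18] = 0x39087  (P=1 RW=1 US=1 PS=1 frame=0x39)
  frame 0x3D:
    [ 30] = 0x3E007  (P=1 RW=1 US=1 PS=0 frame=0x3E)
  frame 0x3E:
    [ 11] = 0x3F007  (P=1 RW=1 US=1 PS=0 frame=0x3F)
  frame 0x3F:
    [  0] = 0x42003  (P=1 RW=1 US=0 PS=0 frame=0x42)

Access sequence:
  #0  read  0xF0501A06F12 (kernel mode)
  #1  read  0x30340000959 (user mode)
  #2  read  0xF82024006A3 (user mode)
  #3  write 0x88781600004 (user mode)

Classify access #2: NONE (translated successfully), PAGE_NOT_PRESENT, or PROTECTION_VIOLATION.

Per-access translation:
#0 VA=0xF0501A06F12 (r,kernel):
  [0] read 0x24 idx=30: raw=0x28007 flags P=1 W=1 U=1 S=0
  [1] read 0x28 idx=20: raw=0x29007 flags P=1 W=1 U=1 S=0
  [2] read 0x29 idx=13: raw=0x2D007 flags P=1 W=1 U=1 S=0
  [3] read 0x2D idx=6: raw=0x30007 flags P=1 W=1 U=1 S=0
  ⇒ phys 0x30F12  [4 reads]
#1 VA=0x30340000959 (r,user):
  [0] read 0x24 idx=6: raw=0x32007 flags P=1 W=1 U=1 S=0
  [1] read 0x32 idx=13: raw=0x4D000 flags P=0 W=0 U=0 S=0
  ✗ PAGE_NOT_PRESENT  [2 reads]
#2 VA=0xF82024006A3 (r,user):
  [0] read 0x24 idx=31: raw=0x35007 flags P=1 W=1 U=1 S=0
  [1] read 0x35 idx=8: raw=0x38007 flags P=1 W=1 U=1 S=0
  [2] read 0x38 idx=18: raw=0x39087 flags P=1 W=1 U=1 S=1
  ⇒ phys 0x396A3 (huge @L2)  [3 reads]
#3 VA=0x88781600004 (w,user):
  [0] read 0x24 idx=17: raw=0x3D007 flags P=1 W=1 U=1 S=0
  [1] read 0x3D idx=30: raw=0x3E007 flags P=1 W=1 U=1 S=0
  [2] read 0x3E idx=11: raw=0x3F007 flags P=1 W=1 U=1 S=0
  [3] read 0x3F idx=0: raw=0x42003 flags P=1 W=1 U=0 S=0
  ✗ PROTECTION_VIOLATION  [4 reads]

Access #2 fault: NONE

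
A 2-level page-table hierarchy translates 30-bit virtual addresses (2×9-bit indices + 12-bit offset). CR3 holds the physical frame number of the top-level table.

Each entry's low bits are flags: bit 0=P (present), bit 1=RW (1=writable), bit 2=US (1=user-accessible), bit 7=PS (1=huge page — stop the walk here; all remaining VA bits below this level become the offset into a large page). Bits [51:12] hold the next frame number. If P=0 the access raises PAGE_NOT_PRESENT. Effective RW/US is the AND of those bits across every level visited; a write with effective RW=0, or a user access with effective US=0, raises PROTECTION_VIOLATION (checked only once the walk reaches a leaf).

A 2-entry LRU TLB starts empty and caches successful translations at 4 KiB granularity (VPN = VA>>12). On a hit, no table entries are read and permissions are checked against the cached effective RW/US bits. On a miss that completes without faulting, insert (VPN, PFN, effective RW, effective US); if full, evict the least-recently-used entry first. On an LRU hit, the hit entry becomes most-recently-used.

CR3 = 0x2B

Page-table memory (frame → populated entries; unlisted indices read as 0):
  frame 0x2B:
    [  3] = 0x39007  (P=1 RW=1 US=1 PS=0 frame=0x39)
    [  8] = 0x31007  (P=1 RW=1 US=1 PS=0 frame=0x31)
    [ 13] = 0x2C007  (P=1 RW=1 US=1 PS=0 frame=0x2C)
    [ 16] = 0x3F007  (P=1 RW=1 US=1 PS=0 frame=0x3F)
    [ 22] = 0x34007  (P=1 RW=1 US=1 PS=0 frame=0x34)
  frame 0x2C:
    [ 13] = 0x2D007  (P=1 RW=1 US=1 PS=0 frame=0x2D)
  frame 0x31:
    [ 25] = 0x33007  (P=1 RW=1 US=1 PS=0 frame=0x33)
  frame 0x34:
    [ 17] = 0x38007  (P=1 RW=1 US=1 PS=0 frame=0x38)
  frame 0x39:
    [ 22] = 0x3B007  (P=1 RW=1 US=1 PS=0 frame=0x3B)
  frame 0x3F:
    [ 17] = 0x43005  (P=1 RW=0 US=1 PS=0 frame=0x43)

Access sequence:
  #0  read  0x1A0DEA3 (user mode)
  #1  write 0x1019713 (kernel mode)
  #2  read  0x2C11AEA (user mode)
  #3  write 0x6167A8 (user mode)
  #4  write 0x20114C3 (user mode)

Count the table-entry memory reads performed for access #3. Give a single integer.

Per-access translation:
#0 VA=0x1A0DEA3 (r,user):
  lvl0: tbl 0x2B, slot 13 ⇒ 0x2C007 (P1/RW1/US1/PS0)
  lvl1: tbl 0x2C, slot 13 ⇒ 0x2D007 (P1/RW1/US1/PS0)
  ✓ 0x2DEA3  — 2 lookups
#1 VA=0x1019713 (w,kernel):
  lvl0: tbl 0x2B, slot 8 ⇒ 0x31007 (P1/RW1/US1/PS0)
  lvl1: tbl 0x31, slot 25 ⇒ 0x33007 (P1/RW1/US1/PS0)
  ✓ 0x33713  — 2 lookups
#2 VA=0x2C11AEA (r,user):
  lvl0: tbl 0x2B, slot 22 ⇒ 0x34007 (P1/RW1/US1/PS0)
  lvl1: tbl 0x34, slot 17 ⇒ 0x38007 (P1/RW1/US1/PS0)
  ✓ 0x38AEA  — 2 lookups
#3 VA=0x6167A8 (w,user):
  lvl0: tbl 0x2B, slot 3 ⇒ 0x39007 (P1/RW1/US1/PS0)
  lvl1: tbl 0x39, slot 22 ⇒ 0x3B007 (P1/RW1/US1/PS0)
  ✓ 0x3B7A8  — 2 lookups
#4 VA=0x20114C3 (w,user):
  lvl0: tbl 0x2B, slot 16 ⇒ 0x3F007 (P1/RW1/US1/PS0)
  lvl1: tbl 0x3F, slot 17 ⇒ 0x43005 (P1/RW0/US1/PS0)
  ⇒ fault: PROTECTION_VIOLATION  — 2 lookups

Entries read for #3: 2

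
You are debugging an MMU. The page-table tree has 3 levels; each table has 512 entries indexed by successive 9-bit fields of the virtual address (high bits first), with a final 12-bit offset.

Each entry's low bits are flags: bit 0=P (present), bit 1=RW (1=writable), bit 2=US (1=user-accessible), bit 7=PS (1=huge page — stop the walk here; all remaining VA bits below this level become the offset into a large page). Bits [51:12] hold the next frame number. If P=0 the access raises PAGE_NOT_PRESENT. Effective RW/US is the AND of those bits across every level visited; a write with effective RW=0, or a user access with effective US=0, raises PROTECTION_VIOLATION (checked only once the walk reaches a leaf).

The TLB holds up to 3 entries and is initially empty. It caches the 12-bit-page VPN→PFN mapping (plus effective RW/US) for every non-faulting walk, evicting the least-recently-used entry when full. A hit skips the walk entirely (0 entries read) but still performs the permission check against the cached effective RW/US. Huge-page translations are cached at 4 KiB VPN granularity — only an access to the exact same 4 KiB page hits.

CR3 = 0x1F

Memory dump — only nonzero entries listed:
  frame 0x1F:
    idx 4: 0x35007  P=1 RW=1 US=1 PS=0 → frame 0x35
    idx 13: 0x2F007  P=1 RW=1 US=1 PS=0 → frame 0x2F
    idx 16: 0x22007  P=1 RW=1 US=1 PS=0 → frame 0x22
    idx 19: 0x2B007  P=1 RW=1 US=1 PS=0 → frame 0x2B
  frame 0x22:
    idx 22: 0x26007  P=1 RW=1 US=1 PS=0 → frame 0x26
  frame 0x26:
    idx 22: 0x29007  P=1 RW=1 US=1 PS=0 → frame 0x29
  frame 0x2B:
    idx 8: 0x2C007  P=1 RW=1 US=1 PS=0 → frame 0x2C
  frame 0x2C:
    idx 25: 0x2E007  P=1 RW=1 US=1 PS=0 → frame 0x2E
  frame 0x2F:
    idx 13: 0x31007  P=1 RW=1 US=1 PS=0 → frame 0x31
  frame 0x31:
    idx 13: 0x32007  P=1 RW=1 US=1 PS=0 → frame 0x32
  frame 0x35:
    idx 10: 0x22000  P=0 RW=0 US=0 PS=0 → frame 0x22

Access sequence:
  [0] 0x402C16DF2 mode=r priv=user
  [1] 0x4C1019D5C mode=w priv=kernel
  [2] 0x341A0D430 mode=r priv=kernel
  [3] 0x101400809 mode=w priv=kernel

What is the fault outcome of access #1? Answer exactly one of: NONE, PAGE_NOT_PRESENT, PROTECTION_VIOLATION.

Per-access translation:
#0 VA=0x402C16DF2 (r,user):
  [0] read 0x1F idx=16: raw=0x22007 flags P=1 W=1 U=1 S=0
  [1] read 0x22 idx=22: raw=0x26007 flags P=1 W=1 U=1 S=0
  [2] read 0x26 idx=22: raw=0x29007 flags P=1 W=1 U=1 S=0
  ⇒ phys 0x29DF2  [3 reads]
#1 VA=0x4C1019D5C (w,kernel):
  [0] read 0x1F idx=19: raw=0x2B007 flags P=1 W=1 U=1 S=0
  [1] read 0x2B idx=8: raw=0x2C007 flags P=1 W=1 U=1 S=0
  [2] read 0x2C idx=25: raw=0x2E007 flags P=1 W=1 U=1 S=0
  ⇒ phys 0x2ED5C  [3 reads]
#2 VA=0x341A0D430 (r,kernel):
  [0] read 0x1F idx=13: raw=0x2F007 flags P=1 W=1 U=1 S=0
  [1] read 0x2F idx=13: raw=0x31007 flags P=1 W=1 U=1 S=0
  [2] read 0x31 idx=13: raw=0x32007 flags P=1 W=1 U=1 S=0
  ⇒ phys 0x32430  [3 reads]
#3 VA=0x101400809 (w,kernel):
  [0] read 0x1F idx=4: raw=0x35007 flags P=1 W=1 U=1 S=0
  [1] read 0x35 idx=10: raw=0x22000 flags P=0 W=0 U=0 S=0
  → PAGE_NOT_PRESENT  (2 entries read)

Access #1 fault: NONE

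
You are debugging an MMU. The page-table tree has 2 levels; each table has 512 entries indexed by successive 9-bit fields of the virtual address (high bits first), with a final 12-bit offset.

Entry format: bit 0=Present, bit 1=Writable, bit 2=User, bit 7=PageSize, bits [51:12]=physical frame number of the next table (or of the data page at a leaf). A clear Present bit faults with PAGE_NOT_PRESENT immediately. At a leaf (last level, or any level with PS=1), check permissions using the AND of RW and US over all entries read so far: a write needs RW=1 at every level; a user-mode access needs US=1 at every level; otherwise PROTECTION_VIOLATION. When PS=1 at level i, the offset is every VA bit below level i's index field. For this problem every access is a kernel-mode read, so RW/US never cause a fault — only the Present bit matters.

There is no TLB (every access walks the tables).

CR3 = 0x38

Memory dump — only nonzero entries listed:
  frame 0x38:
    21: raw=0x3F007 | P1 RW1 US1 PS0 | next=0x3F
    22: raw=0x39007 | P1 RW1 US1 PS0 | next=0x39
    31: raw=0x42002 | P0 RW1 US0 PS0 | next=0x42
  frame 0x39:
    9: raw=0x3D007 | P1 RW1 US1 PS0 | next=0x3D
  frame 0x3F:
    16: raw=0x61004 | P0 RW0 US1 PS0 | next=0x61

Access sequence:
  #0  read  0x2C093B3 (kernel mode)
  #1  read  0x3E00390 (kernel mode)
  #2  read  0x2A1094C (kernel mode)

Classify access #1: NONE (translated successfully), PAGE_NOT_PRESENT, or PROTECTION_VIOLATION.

Walk each access:
#0 VA=0x2C093B3 (r,kernel):
  L0 @0x38[22] → 0x39007  P=1,RW=1,US=1,PS=0
  L1 @0x39[9] → 0x3D007  P=1,RW=1,US=1,PS=0
  ⇒ phys 0x3D3B3  [2 reads]
#1 VA=0x3E00390 (r,kernel):
  L0 @0x38[31] → 0x42002  P=0,RW=1,US=0,PS=0
  ✗ PAGE_NOT_PRESENT  [1 reads]
#2 VA=0x2A1094C (r,kernel):
  L0 @0x38[21] → 0x3F007  P=1,RW=1,US=1,PS=0
  L1 @0x3F[16] → 0x61004  P=0,RW=0,US=1,PS=0
  ✗ PAGE_NOT_PRESENT  [2 reads]

Access #1 fault: PAGE_NOT_PRESENT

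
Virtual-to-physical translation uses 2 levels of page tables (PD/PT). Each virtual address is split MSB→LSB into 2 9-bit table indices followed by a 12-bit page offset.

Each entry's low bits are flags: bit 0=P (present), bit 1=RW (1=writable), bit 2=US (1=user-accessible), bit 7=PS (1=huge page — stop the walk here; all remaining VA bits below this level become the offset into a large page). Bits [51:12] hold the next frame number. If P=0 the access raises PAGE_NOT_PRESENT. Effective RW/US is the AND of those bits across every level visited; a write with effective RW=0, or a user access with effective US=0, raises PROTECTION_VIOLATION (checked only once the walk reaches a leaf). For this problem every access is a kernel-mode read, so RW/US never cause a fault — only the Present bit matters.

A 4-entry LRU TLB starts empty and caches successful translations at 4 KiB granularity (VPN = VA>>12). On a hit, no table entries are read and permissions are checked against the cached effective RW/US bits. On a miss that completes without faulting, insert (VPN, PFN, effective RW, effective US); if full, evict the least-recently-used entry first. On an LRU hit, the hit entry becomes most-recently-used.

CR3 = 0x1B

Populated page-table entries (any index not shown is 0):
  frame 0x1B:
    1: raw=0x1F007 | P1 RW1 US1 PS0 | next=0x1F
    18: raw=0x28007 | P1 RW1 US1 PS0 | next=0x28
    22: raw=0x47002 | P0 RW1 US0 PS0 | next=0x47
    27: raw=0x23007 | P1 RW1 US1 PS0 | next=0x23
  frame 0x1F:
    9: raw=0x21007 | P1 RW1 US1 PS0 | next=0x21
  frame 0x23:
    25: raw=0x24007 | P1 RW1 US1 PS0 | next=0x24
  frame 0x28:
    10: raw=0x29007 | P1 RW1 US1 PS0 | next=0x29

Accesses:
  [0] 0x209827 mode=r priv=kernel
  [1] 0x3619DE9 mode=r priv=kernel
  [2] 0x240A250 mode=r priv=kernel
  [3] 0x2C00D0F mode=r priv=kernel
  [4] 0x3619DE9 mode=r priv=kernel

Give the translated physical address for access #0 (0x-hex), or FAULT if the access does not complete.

Walk each access:
#0 VA=0x209827 (r,kernel):
  L0: frame=0x1B idx=1 entry=0x1F007 [P=1 RW=1 US=1 PS=0]
  L1: frame=0x1F idx=9 entry=0x21007 [P=1 RW=1 US=1 PS=0]
  ✓ 0x21827  — 2 lookups
#1 VA=0x3619DE9 (r,kernel):
  L0: frame=0x1B idx=27 entry=0x23007 [P=1 RW=1 US=1 PS=0]
  L1: frame=0x23 idx=25 entry=0x24007 [P=1 RW=1 US=1 PS=0]
  ✓ 0x24DE9  — 2 lookups
#2 VA=0x240A250 (r,kernel):
  L0: frame=0x1B idx=18 entry=0x28007 [P=1 RW=1 US=1 PS=0]
  L1: frame=0x28 idx=10 entry=0x29007 [P=1 RW=1 US=1 PS=0]
  ✓ 0x29250  — 2 lookups
#3 VA=0x2C00D0F (r,kernel):
  L0: frame=0x1B idx=22 entry=0x47002 [P=0 RW=1 US=0 PS=0]
  → PAGE_NOT_PRESENT  (1 entries read)
#4 VA=0x3619DE9 (r,kernel):
  TLB hit vpn=0x3619 → PA=0x24DE9

Access #0 PA: 0x21827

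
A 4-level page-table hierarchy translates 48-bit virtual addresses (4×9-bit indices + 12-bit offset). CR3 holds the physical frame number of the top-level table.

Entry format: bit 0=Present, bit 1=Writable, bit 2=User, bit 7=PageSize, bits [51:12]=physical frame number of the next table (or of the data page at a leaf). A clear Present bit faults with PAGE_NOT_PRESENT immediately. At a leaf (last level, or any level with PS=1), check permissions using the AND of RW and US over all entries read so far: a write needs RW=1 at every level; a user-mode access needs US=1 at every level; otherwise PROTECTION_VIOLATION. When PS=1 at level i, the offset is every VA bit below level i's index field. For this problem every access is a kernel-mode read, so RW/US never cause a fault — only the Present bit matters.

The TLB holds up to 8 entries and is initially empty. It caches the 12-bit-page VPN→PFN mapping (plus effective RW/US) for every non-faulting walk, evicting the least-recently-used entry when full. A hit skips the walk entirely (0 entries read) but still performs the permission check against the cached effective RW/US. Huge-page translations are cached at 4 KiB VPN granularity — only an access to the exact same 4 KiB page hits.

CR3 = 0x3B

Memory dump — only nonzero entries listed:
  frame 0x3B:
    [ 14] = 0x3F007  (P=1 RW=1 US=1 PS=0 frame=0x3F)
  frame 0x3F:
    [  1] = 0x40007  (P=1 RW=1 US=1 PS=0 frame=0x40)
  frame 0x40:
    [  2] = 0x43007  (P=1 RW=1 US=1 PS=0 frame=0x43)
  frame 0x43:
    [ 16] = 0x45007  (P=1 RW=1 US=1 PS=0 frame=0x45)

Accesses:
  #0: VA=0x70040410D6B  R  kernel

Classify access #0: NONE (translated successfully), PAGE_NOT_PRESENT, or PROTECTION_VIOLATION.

Per-access translation:
#0 VA=0x70040410D6B (r,kernel):
  lvl0: tbl 0x3B, slot 14 ⇒ 0x3F007 (P1/RW1/US1/PS0)
  lvl1: tbl 0x3F, slot 1 ⇒ 0x40007 (P1/RW1/US1/PS0)
  lvl2: tbl 0x40, slot 2 ⇒ 0x43007 (P1/RW1/US1/PS0)
  lvl3: tbl 0x43, slot 16 ⇒ 0x45007 (P1/RW1/US1/PS0)
  ⇒ phys 0x45D6B  [4 reads]

Access #0 fault: NONE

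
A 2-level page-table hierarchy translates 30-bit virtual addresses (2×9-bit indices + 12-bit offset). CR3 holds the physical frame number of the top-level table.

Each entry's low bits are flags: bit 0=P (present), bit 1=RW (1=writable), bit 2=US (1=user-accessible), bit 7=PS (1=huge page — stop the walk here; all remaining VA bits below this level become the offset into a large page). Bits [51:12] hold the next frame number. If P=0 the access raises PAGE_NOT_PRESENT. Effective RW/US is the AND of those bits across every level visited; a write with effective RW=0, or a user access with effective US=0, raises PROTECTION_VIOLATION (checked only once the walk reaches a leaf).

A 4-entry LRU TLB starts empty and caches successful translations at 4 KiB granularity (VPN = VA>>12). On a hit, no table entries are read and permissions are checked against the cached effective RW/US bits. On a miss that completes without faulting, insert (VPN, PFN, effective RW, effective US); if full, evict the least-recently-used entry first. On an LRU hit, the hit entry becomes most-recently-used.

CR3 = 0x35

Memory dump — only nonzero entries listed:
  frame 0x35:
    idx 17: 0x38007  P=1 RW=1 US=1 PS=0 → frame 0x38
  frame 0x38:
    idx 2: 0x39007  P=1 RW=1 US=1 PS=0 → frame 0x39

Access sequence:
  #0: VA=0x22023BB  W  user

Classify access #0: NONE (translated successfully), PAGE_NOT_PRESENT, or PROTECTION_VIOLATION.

Walk each access:
#0 VA=0x22023BB (w,user):
  lvl0: tbl 0x35, slot 17 ⇒ 0x38007 (P1/RW1/US1/PS0)
  lvl1: tbl 0x38, slot 2 ⇒ 0x39007 (P1/RW1/US1/PS0)
  → PA=0x393BB  (2 entries read)

Access #0 fault: NONE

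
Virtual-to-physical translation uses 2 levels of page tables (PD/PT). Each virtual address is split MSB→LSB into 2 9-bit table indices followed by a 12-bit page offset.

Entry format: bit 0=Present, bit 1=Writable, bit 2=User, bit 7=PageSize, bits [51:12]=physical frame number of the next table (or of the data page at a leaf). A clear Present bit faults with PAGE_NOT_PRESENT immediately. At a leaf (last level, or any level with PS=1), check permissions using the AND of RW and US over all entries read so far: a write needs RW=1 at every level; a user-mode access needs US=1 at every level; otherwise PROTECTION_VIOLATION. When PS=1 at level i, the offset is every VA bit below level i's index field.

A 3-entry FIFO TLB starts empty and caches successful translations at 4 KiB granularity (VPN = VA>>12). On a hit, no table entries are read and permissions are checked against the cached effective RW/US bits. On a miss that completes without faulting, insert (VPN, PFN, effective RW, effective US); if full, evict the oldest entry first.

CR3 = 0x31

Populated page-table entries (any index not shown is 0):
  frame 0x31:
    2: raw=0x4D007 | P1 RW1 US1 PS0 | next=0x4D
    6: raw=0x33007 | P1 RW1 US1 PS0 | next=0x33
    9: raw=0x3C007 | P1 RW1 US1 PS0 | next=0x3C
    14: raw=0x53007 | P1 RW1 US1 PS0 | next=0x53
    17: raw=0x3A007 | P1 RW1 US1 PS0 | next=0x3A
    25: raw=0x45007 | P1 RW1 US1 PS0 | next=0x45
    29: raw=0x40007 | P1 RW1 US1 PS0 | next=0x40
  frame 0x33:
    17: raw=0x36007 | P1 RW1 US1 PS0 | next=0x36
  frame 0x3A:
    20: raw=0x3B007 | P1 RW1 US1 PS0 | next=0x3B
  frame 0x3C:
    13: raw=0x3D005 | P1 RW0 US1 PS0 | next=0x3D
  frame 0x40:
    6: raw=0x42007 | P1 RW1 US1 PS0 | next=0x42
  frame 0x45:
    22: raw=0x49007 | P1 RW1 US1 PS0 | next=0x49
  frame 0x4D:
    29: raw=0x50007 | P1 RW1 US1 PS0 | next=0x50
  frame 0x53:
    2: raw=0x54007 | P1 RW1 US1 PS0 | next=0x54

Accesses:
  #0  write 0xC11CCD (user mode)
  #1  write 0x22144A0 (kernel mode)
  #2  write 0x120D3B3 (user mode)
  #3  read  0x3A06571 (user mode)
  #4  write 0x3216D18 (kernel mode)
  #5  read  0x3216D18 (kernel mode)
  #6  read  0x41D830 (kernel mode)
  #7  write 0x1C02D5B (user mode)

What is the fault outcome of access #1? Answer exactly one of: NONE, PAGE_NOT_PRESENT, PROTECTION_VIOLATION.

Walk each access:
#0 VA=0xC11CCD (w,user):
  L0: frame=0x31 idx=6 entry=0x33007 [P=1 RW=1 US=1 PS=0]
  L1: frame=0x33 idx=17 entry=0x36007 [P=1 RW=1 US=1 PS=0]
  → PA=0x36CCD  (2 entries read)
#1 VA=0x22144A0 (w,kernel):
  L0: frame=0x31 idx=17 entry=0x3A007 [P=1 RW=1 US=1 PS=0]
  L1: frame=0x3A idx=20 entry=0x3B007 [P=1 RW=1 US=1 PS=0]
  → PA=0x3B4A0  (2 entries read)
#2 VA=0x120D3B3 (w,user):
  L0: frame=0x31 idx=9 entry=0x3C007 [P=1 RW=1 US=1 PS=0]
  L1: frame=0x3C idx=13 entry=0x3D005 [P=1 RW=0 US=1 PS=0]
  → PROTECTION_VIOLATION  (2 entries read)
#3 VA=0x3A06571 (r,user):
  L0: frame=0x31 idx=29 entry=0x40007 [P=1 RW=1 US=1 PS=0]
  L1: frame=0x40 idx=6 entry=0x42007 [P=1 RW=1 US=1 PS=0]
  → PA=0x42571  (2 entries read)
#4 VA=0x3216D18 (w,kernel):
  L0: frame=0x31 idx=25 entry=0x45007 [P=1 RW=1 US=1 PS=0]
  L1: frame=0x45 idx=22 entry=0x49007 [P=1 RW=1 US=1 PS=0]
  → PA=0x49D18  (2 entries read)
#5 VA=0x3216D18 (r,kernel):
  TLB hit vpn=0x3216 → PA=0x49D18
#6 VA=0x41D830 (r,kernel):
  L0: frame=0x31 idx=2 entry=0x4D007 [P=1 RW=1 US=1 PS=0]
  L1: frame=0x4D idx=29 entry=0x50007 [P=1 RW=1 US=1 PS=0]
  → PA=0x50830  (2 entries read)
#7 VA=0x1C02D5B (w,user):
  L0: frame=0x31 idx=14 entry=0x53007 [P=1 RW=1 US=1 PS=0]
  L1: frame=0x53 idx=2 entry=0x54007 [P=1 RW=1 US=1 PS=0]
  → PA=0x54D5B  (2 entries read)

Access #1 fault: NONE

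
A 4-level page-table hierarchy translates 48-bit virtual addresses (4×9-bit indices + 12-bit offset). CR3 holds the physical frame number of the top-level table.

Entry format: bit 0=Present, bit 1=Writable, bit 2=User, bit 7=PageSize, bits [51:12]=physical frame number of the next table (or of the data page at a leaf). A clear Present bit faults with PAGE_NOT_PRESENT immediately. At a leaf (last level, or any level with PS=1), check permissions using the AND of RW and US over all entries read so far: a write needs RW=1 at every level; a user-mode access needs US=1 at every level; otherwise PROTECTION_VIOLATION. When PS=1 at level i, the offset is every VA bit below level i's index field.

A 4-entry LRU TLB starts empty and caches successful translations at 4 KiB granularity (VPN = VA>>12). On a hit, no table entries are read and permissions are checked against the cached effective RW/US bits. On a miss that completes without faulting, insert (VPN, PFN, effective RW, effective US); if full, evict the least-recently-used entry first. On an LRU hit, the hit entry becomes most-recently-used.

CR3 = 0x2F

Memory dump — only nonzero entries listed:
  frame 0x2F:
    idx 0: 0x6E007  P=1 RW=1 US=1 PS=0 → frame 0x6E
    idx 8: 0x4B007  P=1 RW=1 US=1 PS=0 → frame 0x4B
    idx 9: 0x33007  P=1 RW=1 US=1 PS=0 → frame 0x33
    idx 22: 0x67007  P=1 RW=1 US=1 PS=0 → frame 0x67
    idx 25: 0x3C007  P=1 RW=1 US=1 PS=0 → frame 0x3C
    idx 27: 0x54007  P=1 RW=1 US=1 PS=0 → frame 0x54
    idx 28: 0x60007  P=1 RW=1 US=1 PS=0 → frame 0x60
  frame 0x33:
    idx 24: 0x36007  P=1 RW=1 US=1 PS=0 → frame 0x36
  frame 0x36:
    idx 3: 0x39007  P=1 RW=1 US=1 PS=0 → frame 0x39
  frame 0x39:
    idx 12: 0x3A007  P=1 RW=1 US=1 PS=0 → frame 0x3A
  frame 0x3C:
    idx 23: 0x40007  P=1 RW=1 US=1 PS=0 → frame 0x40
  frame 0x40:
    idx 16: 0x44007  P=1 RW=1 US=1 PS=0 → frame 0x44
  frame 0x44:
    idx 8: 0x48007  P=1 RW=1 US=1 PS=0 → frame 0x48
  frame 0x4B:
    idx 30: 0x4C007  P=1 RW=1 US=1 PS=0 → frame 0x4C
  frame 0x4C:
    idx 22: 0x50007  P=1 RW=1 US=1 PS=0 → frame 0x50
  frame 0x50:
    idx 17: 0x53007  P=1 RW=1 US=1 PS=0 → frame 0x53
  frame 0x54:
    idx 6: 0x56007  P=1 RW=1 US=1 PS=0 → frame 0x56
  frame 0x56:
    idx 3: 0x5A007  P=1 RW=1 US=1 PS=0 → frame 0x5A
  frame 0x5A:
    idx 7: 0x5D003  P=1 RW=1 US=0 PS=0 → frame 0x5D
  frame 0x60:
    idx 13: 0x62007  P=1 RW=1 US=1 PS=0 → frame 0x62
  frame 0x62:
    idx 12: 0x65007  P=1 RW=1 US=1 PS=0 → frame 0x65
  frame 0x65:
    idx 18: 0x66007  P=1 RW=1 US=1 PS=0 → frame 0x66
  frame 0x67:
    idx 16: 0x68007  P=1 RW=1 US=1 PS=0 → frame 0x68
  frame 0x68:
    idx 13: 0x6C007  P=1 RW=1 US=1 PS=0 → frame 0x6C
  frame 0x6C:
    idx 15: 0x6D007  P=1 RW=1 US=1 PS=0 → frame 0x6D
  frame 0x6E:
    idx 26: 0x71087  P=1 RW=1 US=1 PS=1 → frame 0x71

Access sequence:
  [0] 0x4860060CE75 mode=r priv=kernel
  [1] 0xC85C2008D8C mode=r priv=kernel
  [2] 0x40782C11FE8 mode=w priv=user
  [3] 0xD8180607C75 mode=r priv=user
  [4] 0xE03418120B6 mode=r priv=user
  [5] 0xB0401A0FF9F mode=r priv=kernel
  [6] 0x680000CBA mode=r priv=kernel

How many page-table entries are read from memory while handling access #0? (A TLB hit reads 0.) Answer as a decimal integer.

Trace:
#0 VA=0x4860060CE75 (r,kernel):
  L0 @0x2F[9] → 0x33007  P=1,RW=1,US=1,PS=0
  L1 @0x33[24] → 0x36007  P=1,RW=1,US=1,PS=0
  L2 @0x36[3] → 0x39007  P=1,RW=1,US=1,PS=0
  L3 @0x39[12] → 0x3A007  P=1,RW=1,US=1,PS=0
  ⇒ phys 0x3AE75  [4 reads]
#1 VA=0xC85C2008D8C (r,kernel):
  L0 @0x2F[25] → 0x3C007  P=1,RW=1,US=1,PS=0
  L1 @0x3C[23] → 0x40007  P=1,RW=1,US=1,PS=0
  L2 @0x40[16] → 0x44007  P=1,RW=1,US=1,PS=0
  L3 @0x44[8] → 0x48007  P=1,RW=1,US=1,PS=0
  ⇒ phys 0x48D8C  [4 reads]
#2 VA=0x40782C11FE8 (w,user):
  L0 @0x2F[8] → 0x4B007  P=1,RW=1,US=1,PS=0
  L1 @0x4B[30] → 0x4C007  P=1,RW=1,US=1,PS=0
  L2 @0x4C[22] → 0x50007  P=1,RW=1,US=1,PS=0
  L3 @0x50[17] → 0x53007  P=1,RW=1,US=1,PS=0
  ⇒ phys 0x53FE8  [4 reads]
#3 VA=0xD8180607C75 (r,user):
  L0 @0x2F[27] → 0x54007  P=1,RW=1,US=1,PS=0
  L1 @0x54[6] → 0x56007  P=1,RW=1,US=1,PS=0
  L2 @0x56[3] → 0x5A007  P=1,RW=1,US=1,PS=0
  L3 @0x5A[7] → 0x5D003  P=1,RW=1,US=0,PS=0
  → PROTECTION_VIOLATION  (4 entries read)
#4 VA=0xE03418120B6 (r,user):
  L0 @0x2F[28] → 0x60007  P=1,RW=1,US=1,PS=0
  L1 @0x60[13] → 0x62007  P=1,RW=1,US=1,PS=0
  L2 @0x62[12] → 0x65007  P=1,RW=1,US=1,PS=0
  L3 @0x65[18] → 0x66007  P=1,RW=1,US=1,PS=0
  ⇒ phys 0x660B6  [4 reads]
#5 VA=0xB0401A0FF9F (r,kernel):
  L0 @0x2F[22] → 0x67007  P=1,RW=1,US=1,PS=0
  L1 @0x67[16] → 0x68007  P=1,RW=1,US=1,PS=0
  L2 @0x68[13] → 0x6C007  P=1,RW=1,US=1,PS=0
  L3 @0x6C[15] → 0x6D007  P=1,RW=1,US=1,PS=0
  ⇒ phys 0x6DF9F  [4 reads]
#6 VA=0x680000CBA (r,kernel):
  L0 @0x2F[0] → 0x6E007  P=1,RW=1,US=1,PS=0
  L1 @0x6E[26] → 0x71087  P=1,RW=1,US=1,PS=1
  ⇒ phys 0x71CBA (huge @L1)  [2 reads]

Entries read for #0: 4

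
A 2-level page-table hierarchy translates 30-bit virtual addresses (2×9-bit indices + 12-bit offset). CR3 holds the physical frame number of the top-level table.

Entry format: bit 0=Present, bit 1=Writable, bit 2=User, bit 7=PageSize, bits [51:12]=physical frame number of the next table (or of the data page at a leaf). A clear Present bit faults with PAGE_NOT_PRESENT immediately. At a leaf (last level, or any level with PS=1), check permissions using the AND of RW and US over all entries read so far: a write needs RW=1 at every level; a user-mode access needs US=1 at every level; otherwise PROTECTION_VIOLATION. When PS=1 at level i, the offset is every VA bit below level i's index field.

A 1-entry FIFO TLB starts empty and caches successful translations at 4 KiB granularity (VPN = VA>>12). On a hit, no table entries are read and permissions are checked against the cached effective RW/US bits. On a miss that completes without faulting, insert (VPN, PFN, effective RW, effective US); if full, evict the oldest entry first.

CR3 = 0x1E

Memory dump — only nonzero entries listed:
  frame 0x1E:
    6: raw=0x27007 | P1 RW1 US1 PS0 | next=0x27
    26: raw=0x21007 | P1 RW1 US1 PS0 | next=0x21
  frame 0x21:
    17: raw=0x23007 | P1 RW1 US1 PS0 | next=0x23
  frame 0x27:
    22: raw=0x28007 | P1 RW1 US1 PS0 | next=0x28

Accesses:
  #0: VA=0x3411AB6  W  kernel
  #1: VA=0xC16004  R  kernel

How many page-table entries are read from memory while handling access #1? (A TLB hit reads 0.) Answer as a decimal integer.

Per-access translation:
#0 VA=0x3411AB6 (w,kernel):
  L0 @0x1E[26] → 0x21007  P=1,RW=1,US=1,PS=0
  L1 @0x21[17] → 0x23007  P=1,RW=1,US=1,PS=0
  → PA=0x23AB6  (2 entries read)
#1 VA=0xC16004 (r,kernel):
  L0 @0x1E[6] → 0x27007  P=1,RW=1,US=1,PS=0
  L1 @0x27[22] → 0x28007  P=1,RW=1,US=1,PS=0
  → PA=0x28004  (2 entries read)

Entries read for #1: 2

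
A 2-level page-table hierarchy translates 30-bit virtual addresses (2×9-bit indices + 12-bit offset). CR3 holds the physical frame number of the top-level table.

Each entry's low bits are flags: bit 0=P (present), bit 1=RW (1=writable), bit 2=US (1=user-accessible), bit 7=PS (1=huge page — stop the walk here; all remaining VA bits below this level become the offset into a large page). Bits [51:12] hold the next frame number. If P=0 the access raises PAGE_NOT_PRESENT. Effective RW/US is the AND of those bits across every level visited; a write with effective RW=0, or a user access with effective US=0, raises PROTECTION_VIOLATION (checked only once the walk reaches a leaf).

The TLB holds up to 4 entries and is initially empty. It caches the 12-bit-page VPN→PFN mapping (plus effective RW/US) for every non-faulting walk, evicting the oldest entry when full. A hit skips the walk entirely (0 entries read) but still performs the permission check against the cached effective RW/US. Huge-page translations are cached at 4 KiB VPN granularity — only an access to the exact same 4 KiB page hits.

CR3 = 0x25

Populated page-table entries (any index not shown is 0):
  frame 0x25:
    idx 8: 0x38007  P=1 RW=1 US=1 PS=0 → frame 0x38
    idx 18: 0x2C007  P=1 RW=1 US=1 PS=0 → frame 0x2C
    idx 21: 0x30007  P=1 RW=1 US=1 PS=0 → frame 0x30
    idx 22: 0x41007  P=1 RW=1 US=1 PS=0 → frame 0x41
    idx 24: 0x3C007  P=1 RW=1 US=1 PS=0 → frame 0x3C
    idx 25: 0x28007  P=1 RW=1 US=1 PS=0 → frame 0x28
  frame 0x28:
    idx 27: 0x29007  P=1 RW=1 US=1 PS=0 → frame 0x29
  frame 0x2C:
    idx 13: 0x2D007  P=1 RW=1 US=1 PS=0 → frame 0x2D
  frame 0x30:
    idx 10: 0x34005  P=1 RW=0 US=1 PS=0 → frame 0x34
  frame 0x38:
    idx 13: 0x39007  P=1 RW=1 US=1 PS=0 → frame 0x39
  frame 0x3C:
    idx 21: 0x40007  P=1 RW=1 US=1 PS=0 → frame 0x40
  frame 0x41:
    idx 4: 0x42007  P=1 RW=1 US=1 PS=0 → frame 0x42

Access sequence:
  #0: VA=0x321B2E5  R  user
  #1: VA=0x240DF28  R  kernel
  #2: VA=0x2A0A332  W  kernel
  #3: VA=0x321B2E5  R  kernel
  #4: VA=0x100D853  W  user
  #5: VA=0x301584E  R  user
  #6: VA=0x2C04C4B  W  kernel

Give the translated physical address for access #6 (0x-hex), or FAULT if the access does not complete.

Trace:
#0 VA=0x321B2E5 (r,user):
  L0: frame=0x25 idx=25 entry=0x28007 [P=1 RW=1 US=1 PS=0]
  L1: frame=0x28 idx=27 entry=0x29007 [P=1 RW=1 US=1 PS=0]
  ✓ 0x292E5  — 2 lookups
#1 VA=0x240DF28 (r,kernel):
  L0: frame=0x25 idx=18 entry=0x2C007 [P=1 RW=1 US=1 PS=0]
  L1: frame=0x2C idx=13 entry=0x2D007 [P=1 RW=1 US=1 PS=0]
  ✓ 0x2DF28  — 2 lookups
#2 VA=0x2A0A332 (w,kernel):
  L0: frame=0x25 idx=21 entry=0x30007 [P=1 RW=1 US=1 PS=0]
  L1: frame=0x30 idx=10 entry=0x34005 [P=1 RW=0 US=1 PS=0]
  ✗ PROTECTION_VIOLATION  [2 reads]
#3 VA=0x321B2E5 (r,kernel):
  TLB hit vpn=0x321B → PA=0x292E5
#4 VA=0x100D853 (w,user):
  L0: frame=0x25 idx=8 entry=0x38007 [P=1 RW=1 US=1 PS=0]
  L1: frame=0x38 idx=13 entry=0x39007 [P=1 RW=1 US=1 PS=0]
  ✓ 0x39853  — 2 lookups
#5 VA=0x301584E (r,user):
  L0: frame=0x25 idx=24 entry=0x3C007 [P=1 RW=1 US=1 PS=0]
  L1: frame=0x3C idx=21 entry=0x40007 [P=1 RW=1 US=1 PS=0]
  ✓ 0x4084E  — 2 lookups
#6 VA=0x2C04C4B (w,kernel):
  L0: frame=0x25 idx=22 entry=0x41007 [P=1 RW=1 US=1 PS=0]
  L1: frame=0x41 idx=4 entry=0x42007 [P=1 RW=1 US=1 PS=0]
  ✓ 0x42C4B  — 2 lookups

Access #6 PA: 0x42C4B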